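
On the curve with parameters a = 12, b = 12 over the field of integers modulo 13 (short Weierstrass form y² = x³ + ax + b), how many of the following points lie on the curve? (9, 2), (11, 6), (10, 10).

(9, 2): 2² ≡ 4, rhs ≡ 4 → on.
(11, 6): 6² ≡ 10, rhs ≡ 6 → off.
(10, 10): 10² ≡ 9, rhs ≡ 1 → off.

1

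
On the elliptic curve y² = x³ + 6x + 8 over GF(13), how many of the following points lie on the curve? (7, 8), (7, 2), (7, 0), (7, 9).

1

(7, 8): 8² ≡ 12, rhs ≡ 3 → off.
(7, 2): 2² ≡ 4, rhs ≡ 3 → off.
(7, 0): 0² ≡ 0, rhs ≡ 3 → off.
(7, 9): 9² ≡ 3, rhs ≡ 3 → on.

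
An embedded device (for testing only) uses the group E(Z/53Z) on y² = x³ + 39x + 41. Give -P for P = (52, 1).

-(52, 1) = (52, -1 mod 53) = (52, 52).

(52, 52)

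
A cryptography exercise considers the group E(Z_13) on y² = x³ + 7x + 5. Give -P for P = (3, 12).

-(3, 12) = (3, -12 mod 13) = (3, 1).

(3, 1)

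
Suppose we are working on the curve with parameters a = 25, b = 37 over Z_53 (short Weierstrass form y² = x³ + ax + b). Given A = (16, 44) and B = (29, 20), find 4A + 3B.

First 4A:
Double-and-add on 4 = (100)₂. Start with A = (16, 44) for the leading 1-bit.
double: tangent at (16, 44): λ = (3·16² + 25)/(2·44) ≡ 51/35. 35⁻¹ ≡ 50 (mod 53) since 35·50 = 1750 ≡ 1, so λ ≡ 51·50 ≡ 6.
  x = λ² - 16 - 16 = 36 - 32 ≡ 4; y = λ·(16 - 4) - 44 ≡ 28. → (4, 28)
double: tangent at (4, 28): λ = (3·4² + 25)/(2·28) ≡ 20/3. 3⁻¹ ≡ 18 (mod 53), so λ ≡ 20·18 ≡ 42.
  x = λ² - 4 - 4 = 1764 - 8 ≡ 7; y = λ·(4 - 7) - 28 ≡ 5. → (7, 5)
4A = (7, 5).
Next 3B:
Repeated addition: build up to 3B.
2B: tangent at (29, 20): λ = (3·29² + 25)/(2·20) ≡ 4/40. 40⁻¹ ≡ 4 (mod 53), so λ ≡ 4·4 ≡ 16.
  x = λ² - 29 - 29 = 256 - 58 ≡ 39; y = λ·(29 - 39) - 20 ≡ 32. → (39, 32)
3B: (39, 32) + (29, 20). λ = (20 - 32)/(29 - 39) ≡ 41/43 mod 53. 43⁻¹ ≡ 37 (mod 53), so λ ≡ 33.
  x = λ² - 39 - 29 = 1089 - 68 ≡ 14; y = λ·(39 - 14) - 32 ≡ 51. → (14, 51)
3B = (14, 51).
Finally 4A + 3B:
(7, 5) + (14, 51). λ = (51 - 5)/(14 - 7) ≡ 46/7 mod 53. 7⁻¹ ≡ 38 (mod 53), so λ ≡ 52.
  x = λ² - 7 - 14 = 2704 - 21 ≡ 33; y = λ·(7 - 33) - 5 ≡ 21. → (33, 21)

(33, 21)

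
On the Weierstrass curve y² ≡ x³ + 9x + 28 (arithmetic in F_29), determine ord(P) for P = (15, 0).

2P: (15, 0) + (15, 0): same x and y₁ ≡ -y₂, so the sum is the point at infinity.
2P = the point at infinity, so the order is 2.

2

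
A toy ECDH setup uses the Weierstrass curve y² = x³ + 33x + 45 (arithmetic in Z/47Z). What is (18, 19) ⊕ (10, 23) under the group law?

(31, 11)

(18, 19) + (10, 23). λ = (23 - 19)/(10 - 18) ≡ 4/39 mod 47. 39⁻¹ ≡ 41 (mod 47), so λ ≡ 23.
  x = λ² - 18 - 10 = 529 - 28 ≡ 31; y = λ·(18 - 31) - 19 ≡ 11. → (31, 11)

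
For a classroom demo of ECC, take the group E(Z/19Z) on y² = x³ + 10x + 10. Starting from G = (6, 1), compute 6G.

Double-and-add on 6 = (110)₂. Start with G = (6, 1) for the leading 1-bit.
double: tangent at (6, 1): λ = (3·6² + 10)/(2·1) ≡ 4/2. 2⁻¹ ≡ 10 (mod 19) since 2·10 = 20 ≡ 1, so λ ≡ 4·10 ≡ 2.
  x = λ² - 6 - 6 = 4 - 12 ≡ 11; y = λ·(6 - 11) - 1 ≡ 8. → (11, 8)
add G: (11, 8) + (6, 1). λ = (1 - 8)/(6 - 11) ≡ 12/14 mod 19. 14⁻¹ ≡ 15 (mod 19), so λ ≡ 9.
  x = λ² - 11 - 6 = 81 - 17 ≡ 7; y = λ·(11 - 7) - 8 ≡ 9. → (7, 9)
double: tangent at (7, 9): λ = (3·7² + 10)/(2·9) ≡ 5/18. 18⁻¹ ≡ 18 (mod 19) since 18·18 = 324 ≡ 1, so λ ≡ 5·18 ≡ 14.
  x = λ² - 7 - 7 = 196 - 14 ≡ 11; y = λ·(7 - 11) - 9 ≡ 11. → (11, 11)

(11, 11)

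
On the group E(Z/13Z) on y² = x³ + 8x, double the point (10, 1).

tangent at (10, 1): λ = (3·10² + 8)/(2·1) ≡ 9/2. 2⁻¹ ≡ 7 (mod 13), so λ ≡ 9·7 ≡ 11.
  x = λ² - 10 - 10 = 121 - 20 ≡ 10; y = λ·(10 - 10) - 1 ≡ 12. → (10, 12)

(10, 12)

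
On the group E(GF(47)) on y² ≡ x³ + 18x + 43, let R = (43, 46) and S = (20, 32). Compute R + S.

(43, 46) + (20, 32). λ = (32 - 46)/(20 - 43) ≡ 33/24 mod 47. 24⁻¹ ≡ 2 (mod 47) since 24·2 = 48 ≡ 1, so λ ≡ 19.
  x = λ² - 43 - 20 = 361 - 63 ≡ 16; y = λ·(43 - 16) - 46 ≡ 44. → (16, 44)

(16, 44)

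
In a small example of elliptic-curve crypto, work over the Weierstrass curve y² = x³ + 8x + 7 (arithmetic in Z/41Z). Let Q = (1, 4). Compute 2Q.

(30, 33)

tangent at (1, 4): λ = (3·1² + 8)/(2·4) ≡ 11/8. 8⁻¹ ≡ 36 (mod 41), so λ ≡ 11·36 ≡ 27.
  x = λ² - 1 - 1 = 729 - 2 ≡ 30; y = λ·(1 - 30) - 4 ≡ 33. → (30, 33)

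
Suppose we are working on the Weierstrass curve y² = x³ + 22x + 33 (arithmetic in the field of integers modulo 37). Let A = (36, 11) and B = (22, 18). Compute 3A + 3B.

First 3A:
Repeated addition: build up to 3A.
2A: tangent at (36, 11): λ = (3·36² + 22)/(2·11) ≡ 25/22. 22⁻¹ ≡ 32 (mod 37), so λ ≡ 25·32 ≡ 23.
  x = λ² - 36 - 36 = 529 - 72 ≡ 13; y = λ·(36 - 13) - 11 ≡ 0. → (13, 0)
3A: (13, 0) + (36, 11). λ = (11 - 0)/(36 - 13) ≡ 11/23 mod 37. 23⁻¹ ≡ 29 (mod 37) since 23·29 = 667 ≡ 1, so λ ≡ 23.
  x = λ² - 13 - 36 = 529 - 49 ≡ 36; y = λ·(13 - 36) - 0 ≡ 26. → (36, 26)
3A = (36, 26).
Next 3B:
Repeated addition: build up to 3B.
2B: tangent at (22, 18): λ = (3·22² + 22)/(2·18) ≡ 31/36. 36⁻¹ ≡ 36 (mod 37), so λ ≡ 31·36 ≡ 6.
  x = λ² - 22 - 22 = 36 - 44 ≡ 29; y = λ·(22 - 29) - 18 ≡ 14. → (29, 14)
3B: (29, 14) + (22, 18). λ = (18 - 14)/(22 - 29) ≡ 4/30 mod 37. 30⁻¹ ≡ 21 (mod 37), so λ ≡ 10.
  x = λ² - 29 - 22 = 100 - 51 ≡ 12; y = λ·(29 - 12) - 14 ≡ 8. → (12, 8)
3B = (12, 8).
Finally 3A + 3B:
(36, 26) + (12, 8). λ = (8 - 26)/(12 - 36) ≡ 19/13 mod 37. 13⁻¹ ≡ 20 (mod 37), so λ ≡ 10.
  x = λ² - 36 - 12 = 100 - 48 ≡ 15; y = λ·(36 - 15) - 26 ≡ 36. → (15, 36)

(15, 36)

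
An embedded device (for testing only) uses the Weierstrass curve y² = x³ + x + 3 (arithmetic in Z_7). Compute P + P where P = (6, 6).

tangent at (6, 6): λ = (3·6² + 1)/(2·6) ≡ 4/5. 5⁻¹ ≡ 3 (mod 7), so λ ≡ 4·3 ≡ 5.
  x = λ² - 6 - 6 = 25 - 12 ≡ 6; y = λ·(6 - 6) - 6 ≡ 1. → (6, 1)

(6, 1)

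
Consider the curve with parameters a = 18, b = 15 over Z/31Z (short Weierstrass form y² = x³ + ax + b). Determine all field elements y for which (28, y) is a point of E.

none

x³ + 18x + 15 = 22471 ≡ 27 (mod 31).
27 is a non-residue mod 31; no y exists.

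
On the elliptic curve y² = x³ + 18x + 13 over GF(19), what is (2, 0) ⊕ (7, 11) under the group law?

(2, 0) + (7, 11). λ = (11 - 0)/(7 - 2) ≡ 11/5 mod 19. 5⁻¹ ≡ 4 (mod 19), so λ ≡ 6.
  x = λ² - 2 - 7 = 36 - 9 ≡ 8; y = λ·(2 - 8) - 0 ≡ 2. → (8, 2)

(8, 2)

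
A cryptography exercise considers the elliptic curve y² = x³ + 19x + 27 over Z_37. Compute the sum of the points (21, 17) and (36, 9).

(26, 35)

(21, 17) + (36, 9). λ = (9 - 17)/(36 - 21) ≡ 29/15 mod 37. 15⁻¹ ≡ 5 (mod 37) since 15·5 = 75 ≡ 1, so λ ≡ 34.
  x = λ² - 21 - 36 = 1156 - 57 ≡ 26; y = λ·(21 - 26) - 17 ≡ 35. → (26, 35)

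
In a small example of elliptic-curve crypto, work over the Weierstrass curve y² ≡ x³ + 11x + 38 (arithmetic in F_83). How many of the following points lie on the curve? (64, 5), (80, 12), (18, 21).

2

(64, 5): 5² ≡ 25, rhs ≡ 25 → on.
(80, 12): 12² ≡ 61, rhs ≡ 61 → on.
(18, 21): 21² ≡ 26, rhs ≡ 9 → off.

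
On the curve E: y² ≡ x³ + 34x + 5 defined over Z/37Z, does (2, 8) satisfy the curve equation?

y² = 8² ≡ 27; x³ + 34x + 5 = 81 ≡ 7 (mod 37). 27 ≠ 7.

no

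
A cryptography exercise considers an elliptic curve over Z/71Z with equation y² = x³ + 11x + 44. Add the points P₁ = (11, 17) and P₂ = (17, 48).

(11, 17) + (17, 48). λ = (48 - 17)/(17 - 11) ≡ 31/6 mod 71. 6⁻¹ ≡ 12 (mod 71), so λ ≡ 17.
  x = λ² - 11 - 17 = 289 - 28 ≡ 48; y = λ·(11 - 48) - 17 ≡ 64. → (48, 64)

(48, 64)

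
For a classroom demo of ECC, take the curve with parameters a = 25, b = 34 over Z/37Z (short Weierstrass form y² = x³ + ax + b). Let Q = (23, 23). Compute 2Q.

(17, 28)

tangent at (23, 23): λ = (3·23² + 25)/(2·23) ≡ 21/9. 9⁻¹ ≡ 33 (mod 37) since 9·33 = 297 ≡ 1, so λ ≡ 21·33 ≡ 27.
  x = λ² - 23 - 23 = 729 - 46 ≡ 17; y = λ·(23 - 17) - 23 ≡ 28. → (17, 28)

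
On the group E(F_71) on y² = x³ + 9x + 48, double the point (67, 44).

tangent at (67, 44): λ = (3·67² + 9)/(2·44) ≡ 57/17. 17⁻¹ ≡ 46 (mod 71), so λ ≡ 57·46 ≡ 66.
  x = λ² - 67 - 67 = 4356 - 134 ≡ 33; y = λ·(67 - 33) - 44 ≡ 70. → (33, 70)

(33, 70)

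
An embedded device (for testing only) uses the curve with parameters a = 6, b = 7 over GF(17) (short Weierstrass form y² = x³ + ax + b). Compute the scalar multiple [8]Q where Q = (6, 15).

Repeated addition: build up to 8Q.
2Q: tangent at (6, 15): λ = (3·6² + 6)/(2·15) ≡ 12/13. 13⁻¹ ≡ 4 (mod 17), so λ ≡ 12·4 ≡ 14.
  x = λ² - 6 - 6 = 196 - 12 ≡ 14; y = λ·(6 - 14) - 15 ≡ 9. → (14, 9)
3Q: (14, 9) + (6, 15). λ = (15 - 9)/(6 - 14) ≡ 6/9 mod 17. 9⁻¹ ≡ 2 (mod 17) since 9·2 = 18 ≡ 1, so λ ≡ 12.
  x = λ² - 14 - 6 = 144 - 20 ≡ 5; y = λ·(14 - 5) - 9 ≡ 14. → (5, 14)
4Q: (5, 14) + (6, 15). λ = (15 - 14)/(6 - 5) ≡ 1/1 mod 17. 1⁻¹ ≡ 1 (mod 17) since 1·1 = 1 ≡ 1, so λ ≡ 1.
  x = λ² - 5 - 6 = 1 - 11 ≡ 7; y = λ·(5 - 7) - 14 ≡ 1. → (7, 1)
5Q: (7, 1) + (6, 15). λ = (15 - 1)/(6 - 7) ≡ 14/16 mod 17. 16⁻¹ ≡ 16 (mod 17) since 16·16 = 256 ≡ 1, so λ ≡ 3.
  x = λ² - 7 - 6 = 9 - 13 ≡ 13; y = λ·(7 - 13) - 1 ≡ 15. → (13, 15)
6Q: (13, 15) + (6, 15). λ = (15 - 15)/(6 - 13) ≡ 0/10 mod 17. 10⁻¹ ≡ 12 (mod 17) since 10·12 = 120 ≡ 1, so λ ≡ 0.
  x = λ² - 13 - 6 = 0 - 19 ≡ 15; y = λ·(13 - 15) - 15 ≡ 2. → (15, 2)
7Q: (15, 2) + (6, 15). λ = (15 - 2)/(6 - 15) ≡ 13/8 mod 17. 8⁻¹ ≡ 15 (mod 17) since 8·15 = 120 ≡ 1, so λ ≡ 8.
  x = λ² - 15 - 6 = 64 - 21 ≡ 9; y = λ·(15 - 9) - 2 ≡ 12. → (9, 12)
8Q: (9, 12) + (6, 15). λ = (15 - 12)/(6 - 9) ≡ 3/14 mod 17. 14⁻¹ ≡ 11 (mod 17), so λ ≡ 16.
  x = λ² - 9 - 6 = 256 - 15 ≡ 3; y = λ·(9 - 3) - 12 ≡ 16. → (3, 16)

(3, 16)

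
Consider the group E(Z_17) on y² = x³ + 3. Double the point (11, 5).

(11, 12)

tangent at (11, 5): λ = (3·11² + 0)/(2·5) ≡ 6/10. 10⁻¹ ≡ 12 (mod 17) since 10·12 = 120 ≡ 1, so λ ≡ 6·12 ≡ 4.
  x = λ² - 11 - 11 = 16 - 22 ≡ 11; y = λ·(11 - 11) - 5 ≡ 12. → (11, 12)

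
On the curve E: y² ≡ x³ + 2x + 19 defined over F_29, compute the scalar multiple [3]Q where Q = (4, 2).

(28, 25)

Repeated addition: build up to 3Q.
2Q: tangent at (4, 2): λ = (3·4² + 2)/(2·2) ≡ 21/4. 4⁻¹ ≡ 22 (mod 29) since 4·22 = 88 ≡ 1, so λ ≡ 21·22 ≡ 27.
  x = λ² - 4 - 4 = 729 - 8 ≡ 25; y = λ·(4 - 25) - 2 ≡ 11. → (25, 11)
3Q: (25, 11) + (4, 2). λ = (2 - 11)/(4 - 25) ≡ 20/8 mod 29. 8⁻¹ ≡ 11 (mod 29), so λ ≡ 17.
  x = λ² - 25 - 4 = 289 - 29 ≡ 28; y = λ·(25 - 28) - 11 ≡ 25. → (28, 25)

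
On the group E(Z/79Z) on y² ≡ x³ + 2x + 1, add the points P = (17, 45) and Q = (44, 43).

(17, 45) + (44, 43). λ = (43 - 45)/(44 - 17) ≡ 77/27 mod 79. 27⁻¹ ≡ 41 (mod 79) since 27·41 = 1107 ≡ 1, so λ ≡ 76.
  x = λ² - 17 - 44 = 5776 - 61 ≡ 27; y = λ·(17 - 27) - 45 ≡ 64. → (27, 64)

(27, 64)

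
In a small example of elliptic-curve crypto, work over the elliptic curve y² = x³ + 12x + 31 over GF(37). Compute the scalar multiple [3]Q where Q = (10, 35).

(1, 9)

Repeated addition: build up to 3Q.
2Q: tangent at (10, 35): λ = (3·10² + 12)/(2·35) ≡ 16/33. 33⁻¹ ≡ 9 (mod 37) since 33·9 = 297 ≡ 1, so λ ≡ 16·9 ≡ 33.
  x = λ² - 10 - 10 = 1089 - 20 ≡ 33; y = λ·(10 - 33) - 35 ≡ 20. → (33, 20)
3Q: (33, 20) + (10, 35). λ = (35 - 20)/(10 - 33) ≡ 15/14 mod 37. 14⁻¹ ≡ 8 (mod 37), so λ ≡ 9.
  x = λ² - 33 - 10 = 81 - 43 ≡ 1; y = λ·(33 - 1) - 20 ≡ 9. → (1, 9)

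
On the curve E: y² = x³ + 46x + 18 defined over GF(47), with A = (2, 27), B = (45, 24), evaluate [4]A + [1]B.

First 4A:
Double-and-add on 4 = (100)₂. Start with A = (2, 27) for the leading 1-bit.
double: tangent at (2, 27): λ = (3·2² + 46)/(2·27) ≡ 11/7. 7⁻¹ ≡ 27 (mod 47), so λ ≡ 11·27 ≡ 15.
  x = λ² - 2 - 2 = 225 - 4 ≡ 33; y = λ·(2 - 33) - 27 ≡ 25. → (33, 25)
double: tangent at (33, 25): λ = (3·33² + 46)/(2·25) ≡ 23/3. 3⁻¹ ≡ 16 (mod 47), so λ ≡ 23·16 ≡ 39.
  x = λ² - 33 - 33 = 1521 - 66 ≡ 45; y = λ·(33 - 45) - 25 ≡ 24. → (45, 24)
4A = (45, 24).
Finally 4A + B:
tangent at (45, 24): λ = (3·45² + 46)/(2·24) ≡ 11/1. 1⁻¹ ≡ 1 (mod 47), so λ ≡ 11·1 ≡ 11.
  x = λ² - 45 - 45 = 121 - 90 ≡ 31; y = λ·(45 - 31) - 24 ≡ 36. → (31, 36)

(31, 36)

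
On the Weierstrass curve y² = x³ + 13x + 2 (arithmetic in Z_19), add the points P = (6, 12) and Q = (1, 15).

(6, 12) + (1, 15). λ = (15 - 12)/(1 - 6) ≡ 3/14 mod 19. 14⁻¹ ≡ 15 (mod 19), so λ ≡ 7.
  x = λ² - 6 - 1 = 49 - 7 ≡ 4; y = λ·(6 - 4) - 12 ≡ 2. → (4, 2)

(4, 2)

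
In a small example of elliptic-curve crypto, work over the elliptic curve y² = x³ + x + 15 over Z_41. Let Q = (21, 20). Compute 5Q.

(24, 28)

Double-and-add on 5 = (101)₂. Start with Q = (21, 20) for the leading 1-bit.
double: tangent at (21, 20): λ = (3·21² + 1)/(2·20) ≡ 12/40. 40⁻¹ ≡ 40 (mod 41) since 40·40 = 1600 ≡ 1, so λ ≡ 12·40 ≡ 29.
  x = λ² - 21 - 21 = 841 - 42 ≡ 20; y = λ·(21 - 20) - 20 ≡ 9. → (20, 9)
double: tangent at (20, 9): λ = (3·20² + 1)/(2·9) ≡ 12/18. 18⁻¹ ≡ 16 (mod 41) since 18·16 = 288 ≡ 1, so λ ≡ 12·16 ≡ 28.
  x = λ² - 20 - 20 = 784 - 40 ≡ 6; y = λ·(20 - 6) - 9 ≡ 14. → (6, 14)
add Q: (6, 14) + (21, 20). λ = (20 - 14)/(21 - 6) ≡ 6/15 mod 41. 15⁻¹ ≡ 11 (mod 41) since 15·11 = 165 ≡ 1, so λ ≡ 25.
  x = λ² - 6 - 21 = 625 - 27 ≡ 24; y = λ·(6 - 24) - 14 ≡ 28. → (24, 28)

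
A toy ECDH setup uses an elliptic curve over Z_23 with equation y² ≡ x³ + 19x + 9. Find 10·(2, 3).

(15, 14)

Write P = (2, 3).
Double-and-add on 10 = (1010)₂. Start with P = (2, 3) for the leading 1-bit.
double: tangent at (2, 3): λ = (3·2² + 19)/(2·3) ≡ 8/6. 6⁻¹ ≡ 4 (mod 23), so λ ≡ 8·4 ≡ 9.
  x = λ² - 2 - 2 = 81 - 4 ≡ 8; y = λ·(2 - 8) - 3 ≡ 12. → (8, 12)
double: tangent at (8, 12): λ = (3·8² + 19)/(2·12) ≡ 4/1. 1⁻¹ ≡ 1 (mod 23) since 1·1 = 1 ≡ 1, so λ ≡ 4·1 ≡ 4.
  x = λ² - 8 - 8 = 16 - 16 ≡ 0; y = λ·(8 - 0) - 12 ≡ 20. → (0, 20)
add P: (0, 20) + (2, 3). λ = (3 - 20)/(2 - 0) ≡ 6/2 mod 23. 2⁻¹ ≡ 12 (mod 23) since 2·12 = 24 ≡ 1, so λ ≡ 3.
  x = λ² - 0 - 2 = 9 - 2 ≡ 7; y = λ·(0 - 7) - 20 ≡ 5. → (7, 5)
double: tangent at (7, 5): λ = (3·7² + 19)/(2·5) ≡ 5/10. 10⁻¹ ≡ 7 (mod 23) since 10·7 = 70 ≡ 1, so λ ≡ 5·7 ≡ 12.
  x = λ² - 7 - 7 = 144 - 14 ≡ 15; y = λ·(7 - 15) - 5 ≡ 14. → (15, 14)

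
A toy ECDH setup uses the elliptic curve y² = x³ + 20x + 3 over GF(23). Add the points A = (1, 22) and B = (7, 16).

(1, 22) + (7, 16). λ = (16 - 22)/(7 - 1) ≡ 17/6 mod 23. 6⁻¹ ≡ 4 (mod 23) since 6·4 = 24 ≡ 1, so λ ≡ 22.
  x = λ² - 1 - 7 = 484 - 8 ≡ 16; y = λ·(1 - 16) - 22 ≡ 16. → (16, 16)

(16, 16)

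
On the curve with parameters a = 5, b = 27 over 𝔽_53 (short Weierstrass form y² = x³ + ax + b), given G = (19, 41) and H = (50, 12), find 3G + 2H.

(40, 16)

First 3G:
Repeated addition: build up to 3G.
2G: tangent at (19, 41): λ = (3·19² + 5)/(2·41) ≡ 28/29. 29⁻¹ ≡ 11 (mod 53), so λ ≡ 28·11 ≡ 43.
  x = λ² - 19 - 19 = 1849 - 38 ≡ 9; y = λ·(19 - 9) - 41 ≡ 18. → (9, 18)
3G: (9, 18) + (19, 41). λ = (41 - 18)/(19 - 9) ≡ 23/10 mod 53. 10⁻¹ ≡ 16 (mod 53) since 10·16 = 160 ≡ 1, so λ ≡ 50.
  x = λ² - 9 - 19 = 2500 - 28 ≡ 34; y = λ·(9 - 34) - 18 ≡ 4. → (34, 4)
3G = (34, 4).
Next 2H:
Repeated addition: build up to 2H.
2H: tangent at (50, 12): λ = (3·50² + 5)/(2·12) ≡ 32/24. 24⁻¹ ≡ 42 (mod 53), so λ ≡ 32·42 ≡ 19.
  x = λ² - 50 - 50 = 361 - 100 ≡ 49; y = λ·(50 - 49) - 12 ≡ 7. → (49, 7)
2H = (49, 7).
Finally 3G + 2H:
(34, 4) + (49, 7). λ = (7 - 4)/(49 - 34) ≡ 3/15 mod 53. 15⁻¹ ≡ 46 (mod 53) since 15·46 = 690 ≡ 1, so λ ≡ 32.
  x = λ² - 34 - 49 = 1024 - 83 ≡ 40; y = λ·(34 - 40) - 4 ≡ 16. → (40, 16)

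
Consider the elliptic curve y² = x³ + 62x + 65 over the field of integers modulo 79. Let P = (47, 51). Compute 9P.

(44, 34)

Double-and-add on 9 = (1001)₂. Start with P = (47, 51) for the leading 1-bit.
double: tangent at (47, 51): λ = (3·47² + 62)/(2·51) ≡ 53/23. 23⁻¹ ≡ 55 (mod 79), so λ ≡ 53·55 ≡ 71.
  x = λ² - 47 - 47 = 5041 - 94 ≡ 49; y = λ·(47 - 49) - 51 ≡ 44. → (49, 44)
double: tangent at (49, 44): λ = (3·49² + 62)/(2·44) ≡ 76/9. 9⁻¹ ≡ 44 (mod 79) since 9·44 = 396 ≡ 1, so λ ≡ 76·44 ≡ 26.
  x = λ² - 49 - 49 = 676 - 98 ≡ 25; y = λ·(49 - 25) - 44 ≡ 27. → (25, 27)
double: tangent at (25, 27): λ = (3·25² + 62)/(2·27) ≡ 41/54. 54⁻¹ ≡ 60 (mod 79), so λ ≡ 41·60 ≡ 11.
  x = λ² - 25 - 25 = 121 - 50 ≡ 71; y = λ·(25 - 71) - 27 ≡ 20. → (71, 20)
add P: (71, 20) + (47, 51). λ = (51 - 20)/(47 - 71) ≡ 31/55 mod 79. 55⁻¹ ≡ 23 (mod 79), so λ ≡ 2.
  x = λ² - 71 - 47 = 4 - 118 ≡ 44; y = λ·(71 - 44) - 20 ≡ 34. → (44, 34)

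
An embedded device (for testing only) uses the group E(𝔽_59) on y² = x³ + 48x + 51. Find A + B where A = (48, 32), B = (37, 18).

(48, 32) + (37, 18). λ = (18 - 32)/(37 - 48) ≡ 45/48 mod 59. 48⁻¹ ≡ 16 (mod 59), so λ ≡ 12.
  x = λ² - 48 - 37 = 144 - 85 ≡ 0; y = λ·(48 - 0) - 32 ≡ 13. → (0, 13)

(0, 13)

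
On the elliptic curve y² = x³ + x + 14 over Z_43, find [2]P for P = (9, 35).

tangent at (9, 35): λ = (3·9² + 1)/(2·35) ≡ 29/27. 27⁻¹ ≡ 8 (mod 43) since 27·8 = 216 ≡ 1, so λ ≡ 29·8 ≡ 17.
  x = λ² - 9 - 9 = 289 - 18 ≡ 13; y = λ·(9 - 13) - 35 ≡ 26. → (13, 26)

(13, 26)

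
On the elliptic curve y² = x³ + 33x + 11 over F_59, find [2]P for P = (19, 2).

(41, 55)

tangent at (19, 2): λ = (3·19² + 33)/(2·2) ≡ 54/4. 4⁻¹ ≡ 15 (mod 59) since 4·15 = 60 ≡ 1, so λ ≡ 54·15 ≡ 43.
  x = λ² - 19 - 19 = 1849 - 38 ≡ 41; y = λ·(19 - 41) - 2 ≡ 55. → (41, 55)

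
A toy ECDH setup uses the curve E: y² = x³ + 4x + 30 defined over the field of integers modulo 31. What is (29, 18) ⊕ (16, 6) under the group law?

(14, 3)

(29, 18) + (16, 6). λ = (6 - 18)/(16 - 29) ≡ 19/18 mod 31. 18⁻¹ ≡ 19 (mod 31) since 18·19 = 342 ≡ 1, so λ ≡ 20.
  x = λ² - 29 - 16 = 400 - 45 ≡ 14; y = λ·(29 - 14) - 18 ≡ 3. → (14, 3)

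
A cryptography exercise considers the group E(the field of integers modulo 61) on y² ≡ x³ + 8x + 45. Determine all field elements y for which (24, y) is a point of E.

x³ + 8x + 45 = 14061 ≡ 31 (mod 61).
31 is a non-residue mod 61; no y exists.

none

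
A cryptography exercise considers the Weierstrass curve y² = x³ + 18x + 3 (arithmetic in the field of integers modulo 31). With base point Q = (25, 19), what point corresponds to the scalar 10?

Repeated addition: build up to 10Q.
2Q: tangent at (25, 19): λ = (3·25² + 18)/(2·19) ≡ 2/7. 7⁻¹ ≡ 9 (mod 31), so λ ≡ 2·9 ≡ 18.
  x = λ² - 25 - 25 = 324 - 50 ≡ 26; y = λ·(25 - 26) - 19 ≡ 25. → (26, 25)
3Q: (26, 25) + (25, 19). λ = (19 - 25)/(25 - 26) ≡ 25/30 mod 31. 30⁻¹ ≡ 30 (mod 31) since 30·30 = 900 ≡ 1, so λ ≡ 6.
  x = λ² - 26 - 25 = 36 - 51 ≡ 16; y = λ·(26 - 16) - 25 ≡ 4. → (16, 4)
4Q: (16, 4) + (25, 19). λ = (19 - 4)/(25 - 16) ≡ 15/9 mod 31. 9⁻¹ ≡ 7 (mod 31) since 9·7 = 63 ≡ 1, so λ ≡ 12.
  x = λ² - 16 - 25 = 144 - 41 ≡ 10; y = λ·(16 - 10) - 4 ≡ 6. → (10, 6)
5Q: (10, 6) + (25, 19). λ = (19 - 6)/(25 - 10) ≡ 13/15 mod 31. 15⁻¹ ≡ 29 (mod 31) since 15·29 = 435 ≡ 1, so λ ≡ 5.
  x = λ² - 10 - 25 = 25 - 35 ≡ 21; y = λ·(10 - 21) - 6 ≡ 1. → (21, 1)
6Q: (21, 1) + (25, 19). λ = (19 - 1)/(25 - 21) ≡ 18/4 mod 31. 4⁻¹ ≡ 8 (mod 31), so λ ≡ 20.
  x = λ² - 21 - 25 = 400 - 46 ≡ 13; y = λ·(21 - 13) - 1 ≡ 4. → (13, 4)
7Q: (13, 4) + (25, 19). λ = (19 - 4)/(25 - 13) ≡ 15/12 mod 31. 12⁻¹ ≡ 13 (mod 31) since 12·13 = 156 ≡ 1, so λ ≡ 9.
  x = λ² - 13 - 25 = 81 - 38 ≡ 12; y = λ·(13 - 12) - 4 ≡ 5. → (12, 5)
8Q: (12, 5) + (25, 19). λ = (19 - 5)/(25 - 12) ≡ 14/13 mod 31. 13⁻¹ ≡ 12 (mod 31), so λ ≡ 13.
  x = λ² - 12 - 25 = 169 - 37 ≡ 8; y = λ·(12 - 8) - 5 ≡ 16. → (8, 16)
9Q: (8, 16) + (25, 19). λ = (19 - 16)/(25 - 8) ≡ 3/17 mod 31. 17⁻¹ ≡ 11 (mod 31) since 17·11 = 187 ≡ 1, so λ ≡ 2.
  x = λ² - 8 - 25 = 4 - 33 ≡ 2; y = λ·(8 - 2) - 16 ≡ 27. → (2, 27)
10Q: (2, 27) + (25, 19). λ = (19 - 27)/(25 - 2) ≡ 23/23 mod 31. 23⁻¹ ≡ 27 (mod 31) since 23·27 = 621 ≡ 1, so λ ≡ 1.
  x = λ² - 2 - 25 = 1 - 27 ≡ 5; y = λ·(2 - 5) - 27 ≡ 1. → (5, 1)

(5, 1)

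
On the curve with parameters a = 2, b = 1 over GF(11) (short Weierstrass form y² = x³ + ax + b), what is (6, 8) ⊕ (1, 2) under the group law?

(6, 8) + (1, 2). λ = (2 - 8)/(1 - 6) ≡ 5/6 mod 11. 6⁻¹ ≡ 2 (mod 11) since 6·2 = 12 ≡ 1, so λ ≡ 10.
  x = λ² - 6 - 1 = 100 - 7 ≡ 5; y = λ·(6 - 5) - 8 ≡ 2. → (5, 2)

(5, 2)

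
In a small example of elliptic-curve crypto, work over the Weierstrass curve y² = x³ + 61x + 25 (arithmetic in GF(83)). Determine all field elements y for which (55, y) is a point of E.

none

x³ + 61x + 25 = 169755 ≡ 20 (mod 83).
20 is a non-residue mod 83; no y exists.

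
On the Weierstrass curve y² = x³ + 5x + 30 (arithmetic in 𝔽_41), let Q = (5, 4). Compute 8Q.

(7, 30)

Repeated addition: build up to 8Q.
2Q: tangent at (5, 4): λ = (3·5² + 5)/(2·4) ≡ 39/8. 8⁻¹ ≡ 36 (mod 41), so λ ≡ 39·36 ≡ 10.
  x = λ² - 5 - 5 = 100 - 10 ≡ 8; y = λ·(5 - 8) - 4 ≡ 7. → (8, 7)
3Q: (8, 7) + (5, 4). λ = (4 - 7)/(5 - 8) ≡ 38/38 mod 41. 38⁻¹ ≡ 27 (mod 41), so λ ≡ 1.
  x = λ² - 8 - 5 = 1 - 13 ≡ 29; y = λ·(8 - 29) - 7 ≡ 13. → (29, 13)
4Q: (29, 13) + (5, 4). λ = (4 - 13)/(5 - 29) ≡ 32/17 mod 41. 17⁻¹ ≡ 29 (mod 41) since 17·29 = 493 ≡ 1, so λ ≡ 26.
  x = λ² - 29 - 5 = 676 - 34 ≡ 27; y = λ·(29 - 27) - 13 ≡ 39. → (27, 39)
5Q: (27, 39) + (5, 4). λ = (4 - 39)/(5 - 27) ≡ 6/19 mod 41. 19⁻¹ ≡ 13 (mod 41), so λ ≡ 37.
  x = λ² - 27 - 5 = 1369 - 32 ≡ 25; y = λ·(27 - 25) - 39 ≡ 35. → (25, 35)
6Q: (25, 35) + (5, 4). λ = (4 - 35)/(5 - 25) ≡ 10/21 mod 41. 21⁻¹ ≡ 2 (mod 41) since 21·2 = 42 ≡ 1, so λ ≡ 20.
  x = λ² - 25 - 5 = 400 - 30 ≡ 1; y = λ·(25 - 1) - 35 ≡ 35. → (1, 35)
7Q: (1, 35) + (5, 4). λ = (4 - 35)/(5 - 1) ≡ 10/4 mod 41. 4⁻¹ ≡ 31 (mod 41), so λ ≡ 23.
  x = λ² - 1 - 5 = 529 - 6 ≡ 31; y = λ·(1 - 31) - 35 ≡ 13. → (31, 13)
8Q: (31, 13) + (5, 4). λ = (4 - 13)/(5 - 31) ≡ 32/15 mod 41. 15⁻¹ ≡ 11 (mod 41), so λ ≡ 24.
  x = λ² - 31 - 5 = 576 - 36 ≡ 7; y = λ·(31 - 7) - 13 ≡ 30. → (7, 30)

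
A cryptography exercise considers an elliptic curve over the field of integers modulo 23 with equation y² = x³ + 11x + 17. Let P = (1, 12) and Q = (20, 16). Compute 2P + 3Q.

(20, 7)

First 2P:
Repeated addition: build up to 2P.
2P: tangent at (1, 12): λ = (3·1² + 11)/(2·12) ≡ 14/1. 1⁻¹ ≡ 1 (mod 23), so λ ≡ 14·1 ≡ 14.
  x = λ² - 1 - 1 = 196 - 2 ≡ 10; y = λ·(1 - 10) - 12 ≡ 0. → (10, 0)
2P = (10, 0).
Next 3Q:
Repeated addition: build up to 3Q.
2Q: tangent at (20, 16): λ = (3·20² + 11)/(2·16) ≡ 15/9. 9⁻¹ ≡ 18 (mod 23) since 9·18 = 162 ≡ 1, so λ ≡ 15·18 ≡ 17.
  x = λ² - 20 - 20 = 289 - 40 ≡ 19; y = λ·(20 - 19) - 16 ≡ 1. → (19, 1)
3Q: (19, 1) + (20, 16). λ = (16 - 1)/(20 - 19) ≡ 15/1 mod 23. 1⁻¹ ≡ 1 (mod 23), so λ ≡ 15.
  x = λ² - 19 - 20 = 225 - 39 ≡ 2; y = λ·(19 - 2) - 1 ≡ 1. → (2, 1)
3Q = (2, 1).
Finally 2P + 3Q:
(10, 0) + (2, 1). λ = (1 - 0)/(2 - 10) ≡ 1/15 mod 23. 15⁻¹ ≡ 20 (mod 23) since 15·20 = 300 ≡ 1, so λ ≡ 20.
  x = λ² - 10 - 2 = 400 - 12 ≡ 20; y = λ·(10 - 20) - 0 ≡ 7. → (20, 7)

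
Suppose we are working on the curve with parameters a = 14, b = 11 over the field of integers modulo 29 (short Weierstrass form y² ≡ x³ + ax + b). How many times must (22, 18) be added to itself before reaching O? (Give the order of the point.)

7

2P: tangent at (22, 18): λ = (3·22² + 14)/(2·18) ≡ 16/7. 7⁻¹ ≡ 25 (mod 29), so λ ≡ 16·25 ≡ 23.
  x = λ² - 22 - 22 = 529 - 44 ≡ 21; y = λ·(22 - 21) - 18 ≡ 5. → (21, 5)
3P: (21, 5) + (22, 18). λ = (18 - 5)/(22 - 21) ≡ 13/1 mod 29. 1⁻¹ ≡ 1 (mod 29) since 1·1 = 1 ≡ 1, so λ ≡ 13.
  x = λ² - 21 - 22 = 169 - 43 ≡ 10; y = λ·(21 - 10) - 5 ≡ 22. → (10, 22)
4P: (10, 22) + (22, 18). λ = (18 - 22)/(22 - 10) ≡ 25/12 mod 29. 12⁻¹ ≡ 17 (mod 29) since 12·17 = 204 ≡ 1, so λ ≡ 19.
  x = λ² - 10 - 22 = 361 - 32 ≡ 10; y = λ·(10 - 10) - 22 ≡ 7. → (10, 7)
5P: (10, 7) + (22, 18). λ = (18 - 7)/(22 - 10) ≡ 11/12 mod 29. 12⁻¹ ≡ 17 (mod 29), so λ ≡ 13.
  x = λ² - 10 - 22 = 169 - 32 ≡ 21; y = λ·(10 - 21) - 7 ≡ 24. → (21, 24)
6P: (21, 24) + (22, 18). λ = (18 - 24)/(22 - 21) ≡ 23/1 mod 29. 1⁻¹ ≡ 1 (mod 29), so λ ≡ 23.
  x = λ² - 21 - 22 = 529 - 43 ≡ 22; y = λ·(21 - 22) - 24 ≡ 11. → (22, 11)
7P: (22, 11) + (22, 18): same x and y₁ ≡ -y₂, so the sum is O.
7P = O, so the order is 7.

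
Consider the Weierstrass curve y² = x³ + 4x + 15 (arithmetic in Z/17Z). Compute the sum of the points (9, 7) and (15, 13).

(11, 8)

(9, 7) + (15, 13). λ = (13 - 7)/(15 - 9) ≡ 6/6 mod 17. 6⁻¹ ≡ 3 (mod 17), so λ ≡ 1.
  x = λ² - 9 - 15 = 1 - 24 ≡ 11; y = λ·(9 - 11) - 7 ≡ 8. → (11, 8)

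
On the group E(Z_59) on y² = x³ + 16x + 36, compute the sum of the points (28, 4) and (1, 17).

(28, 4) + (1, 17). λ = (17 - 4)/(1 - 28) ≡ 13/32 mod 59. 32⁻¹ ≡ 24 (mod 59), so λ ≡ 17.
  x = λ² - 28 - 1 = 289 - 29 ≡ 24; y = λ·(28 - 24) - 4 ≡ 5. → (24, 5)

(24, 5)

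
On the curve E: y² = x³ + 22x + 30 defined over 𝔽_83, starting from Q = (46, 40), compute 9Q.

Repeated addition: build up to 9Q.
2Q: tangent at (46, 40): λ = (3·46² + 22)/(2·40) ≡ 62/80. 80⁻¹ ≡ 55 (mod 83), so λ ≡ 62·55 ≡ 7.
  x = λ² - 46 - 46 = 49 - 92 ≡ 40; y = λ·(46 - 40) - 40 ≡ 2. → (40, 2)
3Q: (40, 2) + (46, 40). λ = (40 - 2)/(46 - 40) ≡ 38/6 mod 83. 6⁻¹ ≡ 14 (mod 83), so λ ≡ 34.
  x = λ² - 40 - 46 = 1156 - 86 ≡ 74; y = λ·(40 - 74) - 2 ≡ 4. → (74, 4)
4Q: (74, 4) + (46, 40). λ = (40 - 4)/(46 - 74) ≡ 36/55 mod 83. 55⁻¹ ≡ 80 (mod 83), so λ ≡ 58.
  x = λ² - 74 - 46 = 3364 - 120 ≡ 7; y = λ·(74 - 7) - 4 ≡ 64. → (7, 64)
5Q: (7, 64) + (46, 40). λ = (40 - 64)/(46 - 7) ≡ 59/39 mod 83. 39⁻¹ ≡ 66 (mod 83), so λ ≡ 76.
  x = λ² - 7 - 46 = 5776 - 53 ≡ 79; y = λ·(7 - 79) - 64 ≡ 25. → (79, 25)
6Q: (79, 25) + (46, 40). λ = (40 - 25)/(46 - 79) ≡ 15/50 mod 83. 50⁻¹ ≡ 5 (mod 83) since 50·5 = 250 ≡ 1, so λ ≡ 75.
  x = λ² - 79 - 46 = 5625 - 125 ≡ 22; y = λ·(79 - 22) - 25 ≡ 17. → (22, 17)
7Q: (22, 17) + (46, 40). λ = (40 - 17)/(46 - 22) ≡ 23/24 mod 83. 24⁻¹ ≡ 45 (mod 83), so λ ≡ 39.
  x = λ² - 22 - 46 = 1521 - 68 ≡ 42; y = λ·(22 - 42) - 17 ≡ 33. → (42, 33)
8Q: (42, 33) + (46, 40). λ = (40 - 33)/(46 - 42) ≡ 7/4 mod 83. 4⁻¹ ≡ 21 (mod 83), so λ ≡ 64.
  x = λ² - 42 - 46 = 4096 - 88 ≡ 24; y = λ·(42 - 24) - 33 ≡ 40. → (24, 40)
9Q: (24, 40) + (46, 40). λ = (40 - 40)/(46 - 24) ≡ 0/22 mod 83. 22⁻¹ ≡ 34 (mod 83) since 22·34 = 748 ≡ 1, so λ ≡ 0.
  x = λ² - 24 - 46 = 0 - 70 ≡ 13; y = λ·(24 - 13) - 40 ≡ 43. → (13, 43)

(13, 43)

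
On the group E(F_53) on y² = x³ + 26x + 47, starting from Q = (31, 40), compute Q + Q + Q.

(47, 29)

Repeated addition: build up to 3Q.
2Q: tangent at (31, 40): λ = (3·31² + 26)/(2·40) ≡ 47/27. 27⁻¹ ≡ 2 (mod 53) since 27·2 = 54 ≡ 1, so λ ≡ 47·2 ≡ 41.
  x = λ² - 31 - 31 = 1681 - 62 ≡ 29; y = λ·(31 - 29) - 40 ≡ 42. → (29, 42)
3Q: (29, 42) + (31, 40). λ = (40 - 42)/(31 - 29) ≡ 51/2 mod 53. 2⁻¹ ≡ 27 (mod 53) since 2·27 = 54 ≡ 1, so λ ≡ 52.
  x = λ² - 29 - 31 = 2704 - 60 ≡ 47; y = λ·(29 - 47) - 42 ≡ 29. → (47, 29)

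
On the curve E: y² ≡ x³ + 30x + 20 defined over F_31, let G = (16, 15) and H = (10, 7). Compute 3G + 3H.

First 3G:
Repeated addition: build up to 3G.
2G: tangent at (16, 15): λ = (3·16² + 30)/(2·15) ≡ 23/30. 30⁻¹ ≡ 30 (mod 31), so λ ≡ 23·30 ≡ 8.
  x = λ² - 16 - 16 = 64 - 32 ≡ 1; y = λ·(16 - 1) - 15 ≡ 12. → (1, 12)
3G: (1, 12) + (16, 15). λ = (15 - 12)/(16 - 1) ≡ 3/15 mod 31. 15⁻¹ ≡ 29 (mod 31) since 15·29 = 435 ≡ 1, so λ ≡ 25.
  x = λ² - 1 - 16 = 625 - 17 ≡ 19; y = λ·(1 - 19) - 12 ≡ 3. → (19, 3)
3G = (19, 3).
Next 3H:
Repeated addition: build up to 3H.
2H: tangent at (10, 7): λ = (3·10² + 30)/(2·7) ≡ 20/14. 14⁻¹ ≡ 20 (mod 31), so λ ≡ 20·20 ≡ 28.
  x = λ² - 10 - 10 = 784 - 20 ≡ 20; y = λ·(10 - 20) - 7 ≡ 23. → (20, 23)
3H: (20, 23) + (10, 7). λ = (7 - 23)/(10 - 20) ≡ 15/21 mod 31. 21⁻¹ ≡ 3 (mod 31) since 21·3 = 63 ≡ 1, so λ ≡ 14.
  x = λ² - 20 - 10 = 196 - 30 ≡ 11; y = λ·(20 - 11) - 23 ≡ 10. → (11, 10)
3H = (11, 10).
Finally 3G + 3H:
(19, 3) + (11, 10). λ = (10 - 3)/(11 - 19) ≡ 7/23 mod 31. 23⁻¹ ≡ 27 (mod 31), so λ ≡ 3.
  x = λ² - 19 - 11 = 9 - 30 ≡ 10; y = λ·(19 - 10) - 3 ≡ 24. → (10, 24)

(10, 24)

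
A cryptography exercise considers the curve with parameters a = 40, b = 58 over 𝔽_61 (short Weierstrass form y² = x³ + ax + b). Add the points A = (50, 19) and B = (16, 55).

(51, 0)

(50, 19) + (16, 55). λ = (55 - 19)/(16 - 50) ≡ 36/27 mod 61. 27⁻¹ ≡ 52 (mod 61), so λ ≡ 42.
  x = λ² - 50 - 16 = 1764 - 66 ≡ 51; y = λ·(50 - 51) - 19 ≡ 0. → (51, 0)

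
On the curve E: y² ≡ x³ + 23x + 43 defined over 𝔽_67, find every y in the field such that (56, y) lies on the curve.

x³ + 23x + 43 = 176947 ≡ 0 (mod 67).
Only y = 0 satisfies y² ≡ 0.

0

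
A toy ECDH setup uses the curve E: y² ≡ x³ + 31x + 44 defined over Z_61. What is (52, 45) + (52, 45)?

(52, 16)

tangent at (52, 45): λ = (3·52² + 31)/(2·45) ≡ 30/29. 29⁻¹ ≡ 40 (mod 61), so λ ≡ 30·40 ≡ 41.
  x = λ² - 52 - 52 = 1681 - 104 ≡ 52; y = λ·(52 - 52) - 45 ≡ 16. → (52, 16)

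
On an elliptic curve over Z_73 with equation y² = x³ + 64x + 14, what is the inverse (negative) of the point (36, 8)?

-(36, 8) = (36, -8 mod 73) = (36, 65).

(36, 65)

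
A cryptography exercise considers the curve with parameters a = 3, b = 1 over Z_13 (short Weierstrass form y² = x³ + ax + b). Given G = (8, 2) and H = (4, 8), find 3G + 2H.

First 3G:
Repeated addition: build up to 3G.
2G: tangent at (8, 2): λ = (3·8² + 3)/(2·2) ≡ 0/4. 4⁻¹ ≡ 10 (mod 13), so λ ≡ 0·10 ≡ 0.
  x = λ² - 8 - 8 = 0 - 16 ≡ 10; y = λ·(8 - 10) - 2 ≡ 11. → (10, 11)
3G: (10, 11) + (8, 2). λ = (2 - 11)/(8 - 10) ≡ 4/11 mod 13. 11⁻¹ ≡ 6 (mod 13), so λ ≡ 11.
  x = λ² - 10 - 8 = 121 - 18 ≡ 12; y = λ·(10 - 12) - 11 ≡ 6. → (12, 6)
3G = (12, 6).
Next 2H:
Repeated addition: build up to 2H.
2H: tangent at (4, 8): λ = (3·4² + 3)/(2·8) ≡ 12/3. 3⁻¹ ≡ 9 (mod 13), so λ ≡ 12·9 ≡ 4.
  x = λ² - 4 - 4 = 16 - 8 ≡ 8; y = λ·(4 - 8) - 8 ≡ 2. → (8, 2)
2H = (8, 2).
Finally 3G + 2H:
(12, 6) + (8, 2). λ = (2 - 6)/(8 - 12) ≡ 9/9 mod 13. 9⁻¹ ≡ 3 (mod 13), so λ ≡ 1.
  x = λ² - 12 - 8 = 1 - 20 ≡ 7; y = λ·(12 - 7) - 6 ≡ 12. → (7, 12)

(7, 12)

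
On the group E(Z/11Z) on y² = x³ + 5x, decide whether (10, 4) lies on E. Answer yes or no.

yes

y² = 4² ≡ 5; x³ + 5x + 0 = 1050 ≡ 5 (mod 11). 5 = 5.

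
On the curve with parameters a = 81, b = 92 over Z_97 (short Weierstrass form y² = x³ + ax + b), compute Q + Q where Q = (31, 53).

(71, 95)

tangent at (31, 53): λ = (3·31² + 81)/(2·53) ≡ 54/9. 9⁻¹ ≡ 54 (mod 97), so λ ≡ 54·54 ≡ 6.
  x = λ² - 31 - 31 = 36 - 62 ≡ 71; y = λ·(31 - 71) - 53 ≡ 95. → (71, 95)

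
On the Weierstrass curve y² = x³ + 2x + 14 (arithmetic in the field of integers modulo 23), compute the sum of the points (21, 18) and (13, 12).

(14, 16)

(21, 18) + (13, 12). λ = (12 - 18)/(13 - 21) ≡ 17/15 mod 23. 15⁻¹ ≡ 20 (mod 23), so λ ≡ 18.
  x = λ² - 21 - 13 = 324 - 34 ≡ 14; y = λ·(21 - 14) - 18 ≡ 16. → (14, 16)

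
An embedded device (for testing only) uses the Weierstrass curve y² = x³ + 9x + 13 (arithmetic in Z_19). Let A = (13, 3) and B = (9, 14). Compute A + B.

(1, 2)

(13, 3) + (9, 14). λ = (14 - 3)/(9 - 13) ≡ 11/15 mod 19. 15⁻¹ ≡ 14 (mod 19) since 15·14 = 210 ≡ 1, so λ ≡ 2.
  x = λ² - 13 - 9 = 4 - 22 ≡ 1; y = λ·(13 - 1) - 3 ≡ 2. → (1, 2)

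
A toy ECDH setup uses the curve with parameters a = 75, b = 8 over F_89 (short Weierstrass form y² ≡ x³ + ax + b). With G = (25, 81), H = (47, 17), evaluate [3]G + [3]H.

(77, 36)

First 3G:
Repeated addition: build up to 3G.
2G: tangent at (25, 81): λ = (3·25² + 75)/(2·81) ≡ 81/73. 73⁻¹ ≡ 50 (mod 89), so λ ≡ 81·50 ≡ 45.
  x = λ² - 25 - 25 = 2025 - 50 ≡ 17; y = λ·(25 - 17) - 81 ≡ 12. → (17, 12)
3G: (17, 12) + (25, 81). λ = (81 - 12)/(25 - 17) ≡ 69/8 mod 89. 8⁻¹ ≡ 78 (mod 89), so λ ≡ 42.
  x = λ² - 17 - 25 = 1764 - 42 ≡ 31; y = λ·(17 - 31) - 12 ≡ 23. → (31, 23)
3G = (31, 23).
Next 3H:
Repeated addition: build up to 3H.
2H: tangent at (47, 17): λ = (3·47² + 75)/(2·17) ≡ 27/34. 34⁻¹ ≡ 55 (mod 89), so λ ≡ 27·55 ≡ 61.
  x = λ² - 47 - 47 = 3721 - 94 ≡ 67; y = λ·(47 - 67) - 17 ≡ 9. → (67, 9)
3H: (67, 9) + (47, 17). λ = (17 - 9)/(47 - 67) ≡ 8/69 mod 89. 69⁻¹ ≡ 40 (mod 89), so λ ≡ 53.
  x = λ² - 67 - 47 = 2809 - 114 ≡ 25; y = λ·(67 - 25) - 9 ≡ 81. → (25, 81)
3H = (25, 81).
Finally 3G + 3H:
(31, 23) + (25, 81). λ = (81 - 23)/(25 - 31) ≡ 58/83 mod 89. 83⁻¹ ≡ 74 (mod 89) since 83·74 = 6142 ≡ 1, so λ ≡ 20.
  x = λ² - 31 - 25 = 400 - 56 ≡ 77; y = λ·(31 - 77) - 23 ≡ 36. → (77, 36)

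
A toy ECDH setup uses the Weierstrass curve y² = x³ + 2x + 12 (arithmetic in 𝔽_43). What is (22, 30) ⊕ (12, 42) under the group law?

(7, 38)

(22, 30) + (12, 42). λ = (42 - 30)/(12 - 22) ≡ 12/33 mod 43. 33⁻¹ ≡ 30 (mod 43), so λ ≡ 16.
  x = λ² - 22 - 12 = 256 - 34 ≡ 7; y = λ·(22 - 7) - 30 ≡ 38. → (7, 38)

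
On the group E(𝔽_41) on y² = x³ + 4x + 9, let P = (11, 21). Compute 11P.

(40, 2)

Double-and-add on 11 = (1011)₂. Start with P = (11, 21) for the leading 1-bit.
double: tangent at (11, 21): λ = (3·11² + 4)/(2·21) ≡ 39/1. 1⁻¹ ≡ 1 (mod 41), so λ ≡ 39·1 ≡ 39.
  x = λ² - 11 - 11 = 1521 - 22 ≡ 23; y = λ·(11 - 23) - 21 ≡ 3. → (23, 3)
double: tangent at (23, 3): λ = (3·23² + 4)/(2·3) ≡ 33/6. 6⁻¹ ≡ 7 (mod 41), so λ ≡ 33·7 ≡ 26.
  x = λ² - 23 - 23 = 676 - 46 ≡ 15; y = λ·(23 - 15) - 3 ≡ 0. → (15, 0)
add P: (15, 0) + (11, 21). λ = (21 - 0)/(11 - 15) ≡ 21/37 mod 41. 37⁻¹ ≡ 10 (mod 41) since 37·10 = 370 ≡ 1, so λ ≡ 5.
  x = λ² - 15 - 11 = 25 - 26 ≡ 40; y = λ·(15 - 40) - 0 ≡ 39. → (40, 39)
double: tangent at (40, 39): λ = (3·40² + 4)/(2·39) ≡ 7/37. 37⁻¹ ≡ 10 (mod 41), so λ ≡ 7·10 ≡ 29.
  x = λ² - 40 - 40 = 841 - 80 ≡ 23; y = λ·(40 - 23) - 39 ≡ 3. → (23, 3)
add P: (23, 3) + (11, 21). λ = (21 - 3)/(11 - 23) ≡ 18/29 mod 41. 29⁻¹ ≡ 17 (mod 41), so λ ≡ 19.
  x = λ² - 23 - 11 = 361 - 34 ≡ 40; y = λ·(23 - 40) - 3 ≡ 2. → (40, 2)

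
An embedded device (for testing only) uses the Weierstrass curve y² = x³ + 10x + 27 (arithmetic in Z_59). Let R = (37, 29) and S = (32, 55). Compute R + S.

(37, 29) + (32, 55). λ = (55 - 29)/(32 - 37) ≡ 26/54 mod 59. 54⁻¹ ≡ 47 (mod 59), so λ ≡ 42.
  x = λ² - 37 - 32 = 1764 - 69 ≡ 43; y = λ·(37 - 43) - 29 ≡ 14. → (43, 14)

(43, 14)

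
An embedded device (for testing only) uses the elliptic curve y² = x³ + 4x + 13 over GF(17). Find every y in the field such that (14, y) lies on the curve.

x³ + 4x + 13 = 2813 ≡ 8 (mod 17).
Square roots of 8 mod 17: 5 and 12 (since 5² = 25 ≡ 8).

5, 12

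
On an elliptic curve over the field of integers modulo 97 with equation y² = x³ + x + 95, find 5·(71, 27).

(19, 38)

Write P = (71, 27).
Repeated addition: build up to 5P.
2P: tangent at (71, 27): λ = (3·71² + 1)/(2·27) ≡ 89/54. 54⁻¹ ≡ 9 (mod 97), so λ ≡ 89·9 ≡ 25.
  x = λ² - 71 - 71 = 625 - 142 ≡ 95; y = λ·(71 - 95) - 27 ≡ 52. → (95, 52)
3P: (95, 52) + (71, 27). λ = (27 - 52)/(71 - 95) ≡ 72/73 mod 97. 73⁻¹ ≡ 4 (mod 97) since 73·4 = 292 ≡ 1, so λ ≡ 94.
  x = λ² - 95 - 71 = 8836 - 166 ≡ 37; y = λ·(95 - 37) - 52 ≡ 65. → (37, 65)
4P: (37, 65) + (71, 27). λ = (27 - 65)/(71 - 37) ≡ 59/34 mod 97. 34⁻¹ ≡ 20 (mod 97), so λ ≡ 16.
  x = λ² - 37 - 71 = 256 - 108 ≡ 51; y = λ·(37 - 51) - 65 ≡ 2. → (51, 2)
5P: (51, 2) + (71, 27). λ = (27 - 2)/(71 - 51) ≡ 25/20 mod 97. 20⁻¹ ≡ 34 (mod 97), so λ ≡ 74.
  x = λ² - 51 - 71 = 5476 - 122 ≡ 19; y = λ·(51 - 19) - 2 ≡ 38. → (19, 38)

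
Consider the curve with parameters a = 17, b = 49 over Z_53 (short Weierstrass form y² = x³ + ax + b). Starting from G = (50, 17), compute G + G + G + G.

(23, 29)

Double-and-add on 4 = (100)₂. Start with G = (50, 17) for the leading 1-bit.
double: tangent at (50, 17): λ = (3·50² + 17)/(2·17) ≡ 44/34. 34⁻¹ ≡ 39 (mod 53), so λ ≡ 44·39 ≡ 20.
  x = λ² - 50 - 50 = 400 - 100 ≡ 35; y = λ·(50 - 35) - 17 ≡ 18. → (35, 18)
double: tangent at (35, 18): λ = (3·35² + 17)/(2·18) ≡ 35/36. 36⁻¹ ≡ 28 (mod 53), so λ ≡ 35·28 ≡ 26.
  x = λ² - 35 - 35 = 676 - 70 ≡ 23; y = λ·(35 - 23) - 18 ≡ 29. → (23, 29)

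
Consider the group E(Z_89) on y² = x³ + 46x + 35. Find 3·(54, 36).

(53, 53)

Write P = (54, 36).
Repeated addition: build up to 3P.
2P: tangent at (54, 36): λ = (3·54² + 46)/(2·36) ≡ 72/72. 72⁻¹ ≡ 68 (mod 89), so λ ≡ 72·68 ≡ 1.
  x = λ² - 54 - 54 = 1 - 108 ≡ 71; y = λ·(54 - 71) - 36 ≡ 36. → (71, 36)
3P: (71, 36) + (54, 36). λ = (36 - 36)/(54 - 71) ≡ 0/72 mod 89. 72⁻¹ ≡ 68 (mod 89), so λ ≡ 0.
  x = λ² - 71 - 54 = 0 - 125 ≡ 53; y = λ·(71 - 53) - 36 ≡ 53. → (53, 53)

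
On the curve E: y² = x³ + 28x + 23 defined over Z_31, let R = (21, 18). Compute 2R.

tangent at (21, 18): λ = (3·21² + 28)/(2·18) ≡ 18/5. 5⁻¹ ≡ 25 (mod 31), so λ ≡ 18·25 ≡ 16.
  x = λ² - 21 - 21 = 256 - 42 ≡ 28; y = λ·(21 - 28) - 18 ≡ 25. → (28, 25)

(28, 25)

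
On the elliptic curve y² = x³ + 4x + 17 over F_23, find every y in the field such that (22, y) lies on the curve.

9, 14

x³ + 4x + 17 = 10753 ≡ 12 (mod 23).
Square roots of 12 mod 23: 9 and 14 (since 9² = 81 ≡ 12).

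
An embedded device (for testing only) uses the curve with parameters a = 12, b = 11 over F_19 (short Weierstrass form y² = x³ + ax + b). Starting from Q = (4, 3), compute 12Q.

(18, 6)

Repeated addition: build up to 12Q.
2Q: tangent at (4, 3): λ = (3·4² + 12)/(2·3) ≡ 3/6. 6⁻¹ ≡ 16 (mod 19), so λ ≡ 3·16 ≡ 10.
  x = λ² - 4 - 4 = 100 - 8 ≡ 16; y = λ·(4 - 16) - 3 ≡ 10. → (16, 10)
3Q: (16, 10) + (4, 3). λ = (3 - 10)/(4 - 16) ≡ 12/7 mod 19. 7⁻¹ ≡ 11 (mod 19), so λ ≡ 18.
  x = λ² - 16 - 4 = 324 - 20 ≡ 0; y = λ·(16 - 0) - 10 ≡ 12. → (0, 12)
4Q: (0, 12) + (4, 3). λ = (3 - 12)/(4 - 0) ≡ 10/4 mod 19. 4⁻¹ ≡ 5 (mod 19), so λ ≡ 12.
  x = λ² - 0 - 4 = 144 - 4 ≡ 7; y = λ·(0 - 7) - 12 ≡ 18. → (7, 18)
5Q: (7, 18) + (4, 3). λ = (3 - 18)/(4 - 7) ≡ 4/16 mod 19. 16⁻¹ ≡ 6 (mod 19), so λ ≡ 5.
  x = λ² - 7 - 4 = 25 - 11 ≡ 14; y = λ·(7 - 14) - 18 ≡ 4. → (14, 4)
6Q: (14, 4) + (4, 3). λ = (3 - 4)/(4 - 14) ≡ 18/9 mod 19. 9⁻¹ ≡ 17 (mod 19) since 9·17 = 153 ≡ 1, so λ ≡ 2.
  x = λ² - 14 - 4 = 4 - 18 ≡ 5; y = λ·(14 - 5) - 4 ≡ 14. → (5, 14)
7Q: (5, 14) + (4, 3). λ = (3 - 14)/(4 - 5) ≡ 8/18 mod 19. 18⁻¹ ≡ 18 (mod 19), so λ ≡ 11.
  x = λ² - 5 - 4 = 121 - 9 ≡ 17; y = λ·(5 - 17) - 14 ≡ 6. → (17, 6)
8Q: (17, 6) + (4, 3). λ = (3 - 6)/(4 - 17) ≡ 16/6 mod 19. 6⁻¹ ≡ 16 (mod 19) since 6·16 = 96 ≡ 1, so λ ≡ 9.
  x = λ² - 17 - 4 = 81 - 21 ≡ 3; y = λ·(17 - 3) - 6 ≡ 6. → (3, 6)
9Q: (3, 6) + (4, 3). λ = (3 - 6)/(4 - 3) ≡ 16/1 mod 19. 1⁻¹ ≡ 1 (mod 19), so λ ≡ 16.
  x = λ² - 3 - 4 = 256 - 7 ≡ 2; y = λ·(3 - 2) - 6 ≡ 10. → (2, 10)
10Q: (2, 10) + (4, 3). λ = (3 - 10)/(4 - 2) ≡ 12/2 mod 19. 2⁻¹ ≡ 10 (mod 19), so λ ≡ 6.
  x = λ² - 2 - 4 = 36 - 6 ≡ 11; y = λ·(2 - 11) - 10 ≡ 12. → (11, 12)
11Q: (11, 12) + (4, 3). λ = (3 - 12)/(4 - 11) ≡ 10/12 mod 19. 12⁻¹ ≡ 8 (mod 19) since 12·8 = 96 ≡ 1, so λ ≡ 4.
  x = λ² - 11 - 4 = 16 - 15 ≡ 1; y = λ·(11 - 1) - 12 ≡ 9. → (1, 9)
12Q: (1, 9) + (4, 3). λ = (3 - 9)/(4 - 1) ≡ 13/3 mod 19. 3⁻¹ ≡ 13 (mod 19) since 3·13 = 39 ≡ 1, so λ ≡ 17.
  x = λ² - 1 - 4 = 289 - 5 ≡ 18; y = λ·(1 - 18) - 9 ≡ 6. → (18, 6)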